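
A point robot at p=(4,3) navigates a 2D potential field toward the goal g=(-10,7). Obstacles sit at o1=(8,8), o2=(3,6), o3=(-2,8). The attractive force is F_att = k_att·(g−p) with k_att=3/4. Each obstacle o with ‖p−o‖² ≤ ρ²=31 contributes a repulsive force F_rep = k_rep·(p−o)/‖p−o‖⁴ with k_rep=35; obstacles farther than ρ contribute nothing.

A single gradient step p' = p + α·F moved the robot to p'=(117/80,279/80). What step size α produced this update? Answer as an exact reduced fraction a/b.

F_att = 3/4·(g−p) = 3/4·(-14,4) = (-10.5000,3.0000)
o1: d²=41 > ρ²=31 → inactive
o2: d²=10 ≤ ρ²=31; F_rep = 35·(1,-3)/10² = (0.3500,-1.0500)
o3: d²=61 > ρ²=31 → inactive
F = F_att + ΣF_rep = (-10.1500,1.9500)
Δp = p'−p = (-2.5375,0.4875); α = Δx/Fx = (-203/80) / (-203/20) = 1/4
check: Δy/Fy = (39/80) / (39/20) = 1/4 ✓

α = 1/4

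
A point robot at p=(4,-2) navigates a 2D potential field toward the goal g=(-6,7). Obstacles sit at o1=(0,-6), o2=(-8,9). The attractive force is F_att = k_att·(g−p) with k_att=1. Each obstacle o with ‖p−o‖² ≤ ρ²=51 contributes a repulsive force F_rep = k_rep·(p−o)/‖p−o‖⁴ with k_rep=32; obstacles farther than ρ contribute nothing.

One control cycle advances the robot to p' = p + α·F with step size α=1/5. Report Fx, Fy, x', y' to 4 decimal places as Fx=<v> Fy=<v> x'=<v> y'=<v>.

F_att = 1·(g−p) = 1·(-10,9) = (-10.0000,9.0000)
o1: d²=32 ≤ ρ²=51; F_rep = 32·(4,4)/32² = (0.1250,0.1250)
o2: d²=265 > ρ²=51 → inactive
F = F_att + ΣF_rep = (-9.8750,9.1250)
p' = p + 1/5·F = (2.0250,-0.1750)

Fx=-9.8750 Fy=9.1250 x'=2.0250 y'=-0.1750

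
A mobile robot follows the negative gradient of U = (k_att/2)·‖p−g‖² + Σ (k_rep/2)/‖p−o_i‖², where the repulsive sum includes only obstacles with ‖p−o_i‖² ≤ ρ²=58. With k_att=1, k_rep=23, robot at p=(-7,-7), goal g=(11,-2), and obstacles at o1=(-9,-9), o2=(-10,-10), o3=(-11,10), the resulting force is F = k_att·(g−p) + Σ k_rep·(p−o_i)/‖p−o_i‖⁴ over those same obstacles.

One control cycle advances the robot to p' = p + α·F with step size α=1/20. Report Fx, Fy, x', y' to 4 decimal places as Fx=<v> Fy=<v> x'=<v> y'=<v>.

F_att = 1·(g−p) = 1·(18,5) = (18.0000,5.0000)
o1: d²=8 ≤ ρ²=58; F_rep = 23·(2,2)/8² = (0.7188,0.7188)
o2: d²=18 ≤ ρ²=58; F_rep = 23·(3,3)/18² = (0.2130,0.2130)
o3: d²=305 > ρ²=58 → inactive
F = F_att + ΣF_rep = (18.9317,5.9317)
p' = p + 1/20·F = (-6.0534,-6.7034)

Fx=18.9317 Fy=5.9317 x'=-6.0534 y'=-6.7034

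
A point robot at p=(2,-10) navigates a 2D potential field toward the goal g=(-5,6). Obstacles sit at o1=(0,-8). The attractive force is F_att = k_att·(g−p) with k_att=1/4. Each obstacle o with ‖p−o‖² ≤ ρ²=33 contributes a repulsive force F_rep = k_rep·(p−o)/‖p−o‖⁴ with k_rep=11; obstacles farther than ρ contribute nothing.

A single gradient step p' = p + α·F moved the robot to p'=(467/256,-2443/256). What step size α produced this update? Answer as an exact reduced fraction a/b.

α = 1/8

F_att = 1/4·(g−p) = 1/4·(-7,16) = (-1.7500,4.0000)
o1: d²=8 ≤ ρ²=33; F_rep = 11·(2,-2)/8² = (0.3438,-0.3438)
F = F_att + ΣF_rep = (-1.4062,3.6562)
Δp = p'−p = (-0.1758,0.4570); α = Δx/Fx = (-45/256) / (-45/32) = 1/8
check: Δy/Fy = (117/256) / (117/32) = 1/8 ✓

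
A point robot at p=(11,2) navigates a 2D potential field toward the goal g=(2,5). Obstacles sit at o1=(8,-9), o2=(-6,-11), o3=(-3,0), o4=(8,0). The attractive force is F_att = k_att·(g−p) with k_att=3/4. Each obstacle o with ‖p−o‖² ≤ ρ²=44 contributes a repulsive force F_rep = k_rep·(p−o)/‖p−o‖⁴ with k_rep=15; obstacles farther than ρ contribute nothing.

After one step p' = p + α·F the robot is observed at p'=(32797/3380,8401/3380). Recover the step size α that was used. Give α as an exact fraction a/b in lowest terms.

F_att = 3/4·(g−p) = 3/4·(-9,3) = (-6.7500,2.2500)
o1: d²=130 > ρ²=44 → inactive
o2: d²=458 > ρ²=44 → inactive
o3: d²=200 > ρ²=44 → inactive
o4: d²=13 ≤ ρ²=44; F_rep = 15·(3,2)/13² = (0.2663,0.1775)
F = F_att + ΣF_rep = (-6.4837,2.4275)
Δp = p'−p = (-1.2967,0.4855); α = Δx/Fx = (-4383/3380) / (-4383/676) = 1/5
check: Δy/Fy = (1641/3380) / (1641/676) = 1/5 ✓

α = 1/5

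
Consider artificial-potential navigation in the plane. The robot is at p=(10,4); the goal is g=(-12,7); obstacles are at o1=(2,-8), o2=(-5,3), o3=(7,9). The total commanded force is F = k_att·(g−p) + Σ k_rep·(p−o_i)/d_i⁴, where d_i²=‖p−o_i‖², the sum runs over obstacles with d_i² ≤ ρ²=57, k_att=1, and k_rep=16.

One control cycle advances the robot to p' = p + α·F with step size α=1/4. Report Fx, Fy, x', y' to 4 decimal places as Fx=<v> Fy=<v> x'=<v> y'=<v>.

F_att = 1·(g−p) = 1·(-22,3) = (-22.0000,3.0000)
o1: d²=208 > ρ²=57 → inactive
o2: d²=226 > ρ²=57 → inactive
o3: d²=34 ≤ ρ²=57; F_rep = 16·(3,-5)/34² = (0.0415,-0.0692)
F = F_att + ΣF_rep = (-21.9585,2.9308)
p' = p + 1/4·F = (4.5104,4.7327)

Fx=-21.9585 Fy=2.9308 x'=4.5104 y'=4.7327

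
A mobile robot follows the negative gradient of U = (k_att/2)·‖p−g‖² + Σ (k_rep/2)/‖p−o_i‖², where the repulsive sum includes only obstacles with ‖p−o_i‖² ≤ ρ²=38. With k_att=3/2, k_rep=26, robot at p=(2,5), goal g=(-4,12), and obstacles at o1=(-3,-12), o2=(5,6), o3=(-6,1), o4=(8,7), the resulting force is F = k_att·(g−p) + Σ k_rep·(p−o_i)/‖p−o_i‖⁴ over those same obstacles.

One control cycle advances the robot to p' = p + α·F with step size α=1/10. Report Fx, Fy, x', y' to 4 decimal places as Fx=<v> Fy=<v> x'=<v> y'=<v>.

F_att = 3/2·(g−p) = 3/2·(-6,7) = (-9.0000,10.5000)
o1: d²=314 > ρ²=38 → inactive
o2: d²=10 ≤ ρ²=38; F_rep = 26·(-3,-1)/10² = (-0.7800,-0.2600)
o3: d²=80 > ρ²=38 → inactive
o4: d²=40 > ρ²=38 → inactive
F = F_att + ΣF_rep = (-9.7800,10.2400)
p' = p + 1/10·F = (1.0220,6.0240)

Fx=-9.7800 Fy=10.2400 x'=1.0220 y'=6.0240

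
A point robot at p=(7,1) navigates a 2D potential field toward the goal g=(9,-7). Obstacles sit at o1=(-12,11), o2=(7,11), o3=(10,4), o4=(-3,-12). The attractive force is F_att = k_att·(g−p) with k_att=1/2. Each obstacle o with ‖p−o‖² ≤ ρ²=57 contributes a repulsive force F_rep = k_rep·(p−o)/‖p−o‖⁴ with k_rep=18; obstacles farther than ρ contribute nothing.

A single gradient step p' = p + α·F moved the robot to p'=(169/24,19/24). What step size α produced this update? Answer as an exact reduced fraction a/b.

α = 1/20

F_att = 1/2·(g−p) = 1/2·(2,-8) = (1.0000,-4.0000)
o1: d²=461 > ρ²=57 → inactive
o2: d²=100 > ρ²=57 → inactive
o3: d²=18 ≤ ρ²=57; F_rep = 18·(-3,-3)/18² = (-0.1667,-0.1667)
o4: d²=269 > ρ²=57 → inactive
F = F_att + ΣF_rep = (0.8333,-4.1667)
Δp = p'−p = (0.0417,-0.2083); α = Δx/Fx = (1/24) / (5/6) = 1/20
check: Δy/Fy = (-5/24) / (-25/6) = 1/20 ✓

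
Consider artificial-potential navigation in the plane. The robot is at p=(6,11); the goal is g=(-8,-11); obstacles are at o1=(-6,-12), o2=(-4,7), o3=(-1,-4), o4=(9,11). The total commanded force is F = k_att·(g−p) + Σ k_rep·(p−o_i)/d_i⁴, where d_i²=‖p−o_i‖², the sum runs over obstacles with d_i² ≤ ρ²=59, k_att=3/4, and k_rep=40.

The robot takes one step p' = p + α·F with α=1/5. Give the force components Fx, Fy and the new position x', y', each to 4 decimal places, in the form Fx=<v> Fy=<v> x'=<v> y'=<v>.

Fx=-11.9815 Fy=-16.5000 x'=3.6037 y'=7.7000

F_att = 3/4·(g−p) = 3/4·(-14,-22) = (-10.5000,-16.5000)
o1: d²=673 > ρ²=59 → inactive
o2: d²=116 > ρ²=59 → inactive
o3: d²=274 > ρ²=59 → inactive
o4: d²=9 ≤ ρ²=59; F_rep = 40·(-3,0)/9² = (-1.4815,0.0000)
F = F_att + ΣF_rep = (-11.9815,-16.5000)
p' = p + 1/5·F = (3.6037,7.7000)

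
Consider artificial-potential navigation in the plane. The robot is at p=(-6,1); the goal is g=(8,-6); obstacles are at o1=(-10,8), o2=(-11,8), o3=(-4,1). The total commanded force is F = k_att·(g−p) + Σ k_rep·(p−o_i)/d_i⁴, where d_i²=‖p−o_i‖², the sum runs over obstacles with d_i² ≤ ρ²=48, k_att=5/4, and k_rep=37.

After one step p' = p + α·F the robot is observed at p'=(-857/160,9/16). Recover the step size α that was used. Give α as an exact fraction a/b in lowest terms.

F_att = 5/4·(g−p) = 5/4·(14,-7) = (17.5000,-8.7500)
o1: d²=65 > ρ²=48 → inactive
o2: d²=74 > ρ²=48 → inactive
o3: d²=4 ≤ ρ²=48; F_rep = 37·(-2,0)/4² = (-4.6250,0.0000)
F = F_att + ΣF_rep = (12.8750,-8.7500)
Δp = p'−p = (0.6438,-0.4375); α = Δx/Fx = (103/160) / (103/8) = 1/20
check: Δy/Fy = (-7/16) / (-35/4) = 1/20 ✓

α = 1/20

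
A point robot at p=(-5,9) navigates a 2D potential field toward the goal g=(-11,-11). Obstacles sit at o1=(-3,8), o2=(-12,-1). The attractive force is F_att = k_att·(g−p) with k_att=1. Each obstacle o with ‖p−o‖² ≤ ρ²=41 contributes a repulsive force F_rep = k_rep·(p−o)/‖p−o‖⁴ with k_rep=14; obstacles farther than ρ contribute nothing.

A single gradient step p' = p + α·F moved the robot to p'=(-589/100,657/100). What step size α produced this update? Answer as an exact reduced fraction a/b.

α = 1/8

F_att = 1·(g−p) = 1·(-6,-20) = (-6.0000,-20.0000)
o1: d²=5 ≤ ρ²=41; F_rep = 14·(-2,1)/5² = (-1.1200,0.5600)
o2: d²=149 > ρ²=41 → inactive
F = F_att + ΣF_rep = (-7.1200,-19.4400)
Δp = p'−p = (-0.8900,-2.4300); α = Δx/Fx = (-89/100) / (-178/25) = 1/8
check: Δy/Fy = (-243/100) / (-486/25) = 1/8 ✓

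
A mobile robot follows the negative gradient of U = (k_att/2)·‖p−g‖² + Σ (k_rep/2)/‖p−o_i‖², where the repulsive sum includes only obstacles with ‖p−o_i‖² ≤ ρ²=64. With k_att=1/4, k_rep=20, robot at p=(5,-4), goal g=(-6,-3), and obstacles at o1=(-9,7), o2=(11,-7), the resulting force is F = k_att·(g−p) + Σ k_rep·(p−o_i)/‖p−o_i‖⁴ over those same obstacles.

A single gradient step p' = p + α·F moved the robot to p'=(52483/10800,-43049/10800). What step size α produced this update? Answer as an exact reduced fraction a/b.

α = 1/20

F_att = 1/4·(g−p) = 1/4·(-11,1) = (-2.7500,0.2500)
o1: d²=317 > ρ²=64 → inactive
o2: d²=45 ≤ ρ²=64; F_rep = 20·(-6,3)/45² = (-0.0593,0.0296)
F = F_att + ΣF_rep = (-2.8093,0.2796)
Δp = p'−p = (-0.1405,0.0140); α = Δx/Fx = (-1517/10800) / (-1517/540) = 1/20
check: Δy/Fy = (151/10800) / (151/540) = 1/20 ✓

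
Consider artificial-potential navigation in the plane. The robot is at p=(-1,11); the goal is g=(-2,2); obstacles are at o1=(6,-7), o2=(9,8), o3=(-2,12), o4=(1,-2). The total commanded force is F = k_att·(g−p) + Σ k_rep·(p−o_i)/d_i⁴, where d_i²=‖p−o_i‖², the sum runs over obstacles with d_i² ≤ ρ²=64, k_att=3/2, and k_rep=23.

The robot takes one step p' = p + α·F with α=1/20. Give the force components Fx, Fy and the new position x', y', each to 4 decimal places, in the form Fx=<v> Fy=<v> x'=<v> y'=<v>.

F_att = 3/2·(g−p) = 3/2·(-1,-9) = (-1.5000,-13.5000)
o1: d²=373 > ρ²=64 → inactive
o2: d²=109 > ρ²=64 → inactive
o3: d²=2 ≤ ρ²=64; F_rep = 23·(1,-1)/2² = (5.7500,-5.7500)
o4: d²=173 > ρ²=64 → inactive
F = F_att + ΣF_rep = (4.2500,-19.2500)
p' = p + 1/20·F = (-0.7875,10.0375)

Fx=4.2500 Fy=-19.2500 x'=-0.7875 y'=10.0375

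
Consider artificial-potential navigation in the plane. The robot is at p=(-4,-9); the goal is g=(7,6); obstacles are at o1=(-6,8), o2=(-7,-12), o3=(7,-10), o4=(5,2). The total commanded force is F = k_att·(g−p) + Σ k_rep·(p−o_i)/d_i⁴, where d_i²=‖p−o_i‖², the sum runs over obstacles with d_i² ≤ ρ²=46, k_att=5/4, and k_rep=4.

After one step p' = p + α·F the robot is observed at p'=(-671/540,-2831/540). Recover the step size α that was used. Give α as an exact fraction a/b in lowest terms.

F_att = 5/4·(g−p) = 5/4·(11,15) = (13.7500,18.7500)
o1: d²=293 > ρ²=46 → inactive
o2: d²=18 ≤ ρ²=46; F_rep = 4·(3,3)/18² = (0.0370,0.0370)
o3: d²=122 > ρ²=46 → inactive
o4: d²=202 > ρ²=46 → inactive
F = F_att + ΣF_rep = (13.7870,18.7870)
Δp = p'−p = (2.7574,3.7574); α = Δx/Fx = (1489/540) / (1489/108) = 1/5
check: Δy/Fy = (2029/540) / (2029/108) = 1/5 ✓

α = 1/5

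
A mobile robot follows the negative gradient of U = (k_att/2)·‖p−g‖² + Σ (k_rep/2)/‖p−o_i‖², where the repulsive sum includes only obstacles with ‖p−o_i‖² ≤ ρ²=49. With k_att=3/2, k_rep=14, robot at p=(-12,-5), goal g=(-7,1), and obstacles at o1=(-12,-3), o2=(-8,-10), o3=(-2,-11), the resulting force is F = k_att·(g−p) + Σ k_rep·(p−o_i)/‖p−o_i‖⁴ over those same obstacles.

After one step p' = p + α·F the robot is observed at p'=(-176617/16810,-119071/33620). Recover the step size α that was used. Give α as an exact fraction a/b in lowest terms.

F_att = 3/2·(g−p) = 3/2·(5,6) = (7.5000,9.0000)
o1: d²=4 ≤ ρ²=49; F_rep = 14·(0,-2)/4² = (0.0000,-1.7500)
o2: d²=41 ≤ ρ²=49; F_rep = 14·(-4,5)/41² = (-0.0333,0.0416)
o3: d²=136 > ρ²=49 → inactive
F = F_att + ΣF_rep = (7.4667,7.2916)
Δp = p'−p = (1.4933,1.4583); α = Δx/Fx = (25103/16810) / (25103/3362) = 1/5
check: Δy/Fy = (49029/33620) / (49029/6724) = 1/5 ✓

α = 1/5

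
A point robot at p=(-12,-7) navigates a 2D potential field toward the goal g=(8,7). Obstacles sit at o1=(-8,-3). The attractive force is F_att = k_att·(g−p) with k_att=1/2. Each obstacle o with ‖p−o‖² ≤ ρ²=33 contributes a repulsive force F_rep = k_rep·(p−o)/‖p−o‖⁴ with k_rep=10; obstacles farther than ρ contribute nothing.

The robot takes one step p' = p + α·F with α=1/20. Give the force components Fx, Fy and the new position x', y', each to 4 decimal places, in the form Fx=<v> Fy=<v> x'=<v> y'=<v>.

F_att = 1/2·(g−p) = 1/2·(20,14) = (10.0000,7.0000)
o1: d²=32 ≤ ρ²=33; F_rep = 10·(-4,-4)/32² = (-0.0391,-0.0391)
F = F_att + ΣF_rep = (9.9609,6.9609)
p' = p + 1/20·F = (-11.5020,-6.6520)

Fx=9.9609 Fy=6.9609 x'=-11.5020 y'=-6.6520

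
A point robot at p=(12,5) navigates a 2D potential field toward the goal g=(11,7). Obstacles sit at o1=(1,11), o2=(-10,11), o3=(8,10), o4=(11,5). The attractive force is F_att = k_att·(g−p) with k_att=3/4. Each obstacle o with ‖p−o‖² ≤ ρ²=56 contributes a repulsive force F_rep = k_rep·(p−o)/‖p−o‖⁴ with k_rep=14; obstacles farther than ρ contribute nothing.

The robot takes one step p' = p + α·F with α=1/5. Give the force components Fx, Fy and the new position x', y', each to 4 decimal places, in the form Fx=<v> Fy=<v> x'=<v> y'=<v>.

F_att = 3/4·(g−p) = 3/4·(-1,2) = (-0.7500,1.5000)
o1: d²=157 > ρ²=56 → inactive
o2: d²=520 > ρ²=56 → inactive
o3: d²=41 ≤ ρ²=56; F_rep = 14·(4,-5)/41² = (0.0333,-0.0416)
o4: d²=1 ≤ ρ²=56; F_rep = 14·(1,0)/1² = (14.0000,0.0000)
F = F_att + ΣF_rep = (13.2833,1.4584)
p' = p + 1/5·F = (14.6567,5.2917)

Fx=13.2833 Fy=1.4584 x'=14.6567 y'=5.2917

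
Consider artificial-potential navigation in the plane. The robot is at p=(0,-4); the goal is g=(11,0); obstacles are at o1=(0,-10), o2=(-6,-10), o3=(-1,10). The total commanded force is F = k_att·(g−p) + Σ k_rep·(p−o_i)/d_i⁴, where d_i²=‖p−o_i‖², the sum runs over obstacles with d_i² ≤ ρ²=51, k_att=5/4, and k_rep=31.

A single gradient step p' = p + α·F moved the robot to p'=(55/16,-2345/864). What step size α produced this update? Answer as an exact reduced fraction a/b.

F_att = 5/4·(g−p) = 5/4·(11,4) = (13.7500,5.0000)
o1: d²=36 ≤ ρ²=51; F_rep = 31·(0,6)/36² = (0.0000,0.1435)
o2: d²=72 > ρ²=51 → inactive
o3: d²=197 > ρ²=51 → inactive
F = F_att + ΣF_rep = (13.7500,5.1435)
Δp = p'−p = (3.4375,1.2859); α = Δx/Fx = (55/16) / (55/4) = 1/4
check: Δy/Fy = (1111/864) / (1111/216) = 1/4 ✓

α = 1/4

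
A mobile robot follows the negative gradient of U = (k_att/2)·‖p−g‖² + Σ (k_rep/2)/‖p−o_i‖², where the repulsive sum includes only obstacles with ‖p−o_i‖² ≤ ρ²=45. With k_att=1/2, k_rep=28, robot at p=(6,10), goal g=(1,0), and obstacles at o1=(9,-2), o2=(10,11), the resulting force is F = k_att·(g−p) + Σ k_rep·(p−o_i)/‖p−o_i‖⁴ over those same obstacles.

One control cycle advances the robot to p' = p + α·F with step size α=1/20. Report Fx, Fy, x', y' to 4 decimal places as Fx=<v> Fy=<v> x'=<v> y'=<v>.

F_att = 1/2·(g−p) = 1/2·(-5,-10) = (-2.5000,-5.0000)
o1: d²=153 > ρ²=45 → inactive
o2: d²=17 ≤ ρ²=45; F_rep = 28·(-4,-1)/17² = (-0.3875,-0.0969)
F = F_att + ΣF_rep = (-2.8875,-5.0969)
p' = p + 1/20·F = (5.8556,9.7452)

Fx=-2.8875 Fy=-5.0969 x'=5.8556 y'=9.7452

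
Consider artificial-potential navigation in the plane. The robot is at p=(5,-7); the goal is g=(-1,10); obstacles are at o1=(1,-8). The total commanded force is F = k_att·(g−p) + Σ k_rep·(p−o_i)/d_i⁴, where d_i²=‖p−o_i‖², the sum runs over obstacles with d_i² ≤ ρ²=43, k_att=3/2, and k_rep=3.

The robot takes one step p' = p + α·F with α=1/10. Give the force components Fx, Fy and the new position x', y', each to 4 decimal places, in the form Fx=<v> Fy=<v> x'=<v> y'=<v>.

F_att = 3/2·(g−p) = 3/2·(-6,17) = (-9.0000,25.5000)
o1: d²=17 ≤ ρ²=43; F_rep = 3·(4,1)/17² = (0.0415,0.0104)
F = F_att + ΣF_rep = (-8.9585,25.5104)
p' = p + 1/10·F = (4.1042,-4.4490)

Fx=-8.9585 Fy=25.5104 x'=4.1042 y'=-4.4490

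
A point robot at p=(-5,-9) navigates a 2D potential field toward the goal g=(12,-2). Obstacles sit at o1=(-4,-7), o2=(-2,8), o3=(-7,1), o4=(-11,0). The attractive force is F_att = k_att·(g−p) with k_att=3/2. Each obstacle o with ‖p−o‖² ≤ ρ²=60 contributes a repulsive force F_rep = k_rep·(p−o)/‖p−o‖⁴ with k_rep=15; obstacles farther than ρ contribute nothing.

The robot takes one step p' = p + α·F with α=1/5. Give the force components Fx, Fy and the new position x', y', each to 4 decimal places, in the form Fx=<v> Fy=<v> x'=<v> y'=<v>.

Fx=24.9000 Fy=9.3000 x'=-0.0200 y'=-7.1400

F_att = 3/2·(g−p) = 3/2·(17,7) = (25.5000,10.5000)
o1: d²=5 ≤ ρ²=60; F_rep = 15·(-1,-2)/5² = (-0.6000,-1.2000)
o2: d²=298 > ρ²=60 → inactive
o3: d²=104 > ρ²=60 → inactive
o4: d²=117 > ρ²=60 → inactive
F = F_att + ΣF_rep = (24.9000,9.3000)
p' = p + 1/5·F = (-0.0200,-7.1400)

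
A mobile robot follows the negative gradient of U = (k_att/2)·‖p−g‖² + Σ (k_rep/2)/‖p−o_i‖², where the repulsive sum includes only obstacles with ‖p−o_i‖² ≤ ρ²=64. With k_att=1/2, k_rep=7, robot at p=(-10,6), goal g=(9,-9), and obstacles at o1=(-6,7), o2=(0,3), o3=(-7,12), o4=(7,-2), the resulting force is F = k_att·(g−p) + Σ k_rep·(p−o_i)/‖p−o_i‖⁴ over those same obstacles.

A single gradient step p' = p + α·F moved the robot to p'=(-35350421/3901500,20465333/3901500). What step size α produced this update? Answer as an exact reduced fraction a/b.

F_att = 1/2·(g−p) = 1/2·(19,-15) = (9.5000,-7.5000)
o1: d²=17 ≤ ρ²=64; F_rep = 7·(-4,-1)/17² = (-0.0969,-0.0242)
o2: d²=109 > ρ²=64 → inactive
o3: d²=45 ≤ ρ²=64; F_rep = 7·(-3,-6)/45² = (-0.0104,-0.0207)
o4: d²=353 > ρ²=64 → inactive
F = F_att + ΣF_rep = (9.3927,-7.5450)
Δp = p'−p = (0.9393,-0.7545); α = Δx/Fx = (3664579/3901500) / (3664579/390150) = 1/10
check: Δy/Fy = (-2943667/3901500) / (-2943667/390150) = 1/10 ✓

α = 1/10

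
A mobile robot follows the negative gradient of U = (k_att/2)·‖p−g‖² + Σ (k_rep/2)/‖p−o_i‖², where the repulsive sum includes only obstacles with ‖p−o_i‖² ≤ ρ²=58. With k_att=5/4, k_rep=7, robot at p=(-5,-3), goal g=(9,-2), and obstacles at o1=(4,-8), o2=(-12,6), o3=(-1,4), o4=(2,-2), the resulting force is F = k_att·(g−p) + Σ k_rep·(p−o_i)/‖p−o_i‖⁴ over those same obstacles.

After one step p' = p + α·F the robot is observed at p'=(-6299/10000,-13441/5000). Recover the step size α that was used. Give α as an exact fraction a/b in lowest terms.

α = 1/4

F_att = 5/4·(g−p) = 5/4·(14,1) = (17.5000,1.2500)
o1: d²=106 > ρ²=58 → inactive
o2: d²=130 > ρ²=58 → inactive
o3: d²=65 > ρ²=58 → inactive
o4: d²=50 ≤ ρ²=58; F_rep = 7·(-7,-1)/50² = (-0.0196,-0.0028)
F = F_att + ΣF_rep = (17.4804,1.2472)
Δp = p'−p = (4.3701,0.3118); α = Δx/Fx = (43701/10000) / (43701/2500) = 1/4
check: Δy/Fy = (1559/5000) / (1559/1250) = 1/4 ✓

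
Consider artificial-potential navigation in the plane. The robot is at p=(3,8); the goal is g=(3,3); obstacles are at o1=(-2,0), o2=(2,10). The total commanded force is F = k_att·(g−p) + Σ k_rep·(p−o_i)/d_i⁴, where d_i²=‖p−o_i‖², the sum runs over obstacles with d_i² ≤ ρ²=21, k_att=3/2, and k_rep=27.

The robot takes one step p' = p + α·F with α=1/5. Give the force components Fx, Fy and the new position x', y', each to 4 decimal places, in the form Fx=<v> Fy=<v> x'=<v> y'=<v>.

Fx=1.0800 Fy=-9.6600 x'=3.2160 y'=6.0680

F_att = 3/2·(g−p) = 3/2·(0,-5) = (0.0000,-7.5000)
o1: d²=89 > ρ²=21 → inactive
o2: d²=5 ≤ ρ²=21; F_rep = 27·(1,-2)/5² = (1.0800,-2.1600)
F = F_att + ΣF_rep = (1.0800,-9.6600)
p' = p + 1/5·F = (3.2160,6.0680)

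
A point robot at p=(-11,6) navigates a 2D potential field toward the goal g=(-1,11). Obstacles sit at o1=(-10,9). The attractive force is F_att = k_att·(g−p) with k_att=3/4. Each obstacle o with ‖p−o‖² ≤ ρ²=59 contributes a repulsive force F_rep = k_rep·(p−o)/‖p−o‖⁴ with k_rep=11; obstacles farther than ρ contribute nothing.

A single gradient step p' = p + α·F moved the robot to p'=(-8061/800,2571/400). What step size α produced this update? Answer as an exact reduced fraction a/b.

F_att = 3/4·(g−p) = 3/4·(10,5) = (7.5000,3.7500)
o1: d²=10 ≤ ρ²=59; F_rep = 11·(-1,-3)/10² = (-0.1100,-0.3300)
F = F_att + ΣF_rep = (7.3900,3.4200)
Δp = p'−p = (0.9237,0.4275); α = Δx/Fx = (739/800) / (739/100) = 1/8
check: Δy/Fy = (171/400) / (171/50) = 1/8 ✓

α = 1/8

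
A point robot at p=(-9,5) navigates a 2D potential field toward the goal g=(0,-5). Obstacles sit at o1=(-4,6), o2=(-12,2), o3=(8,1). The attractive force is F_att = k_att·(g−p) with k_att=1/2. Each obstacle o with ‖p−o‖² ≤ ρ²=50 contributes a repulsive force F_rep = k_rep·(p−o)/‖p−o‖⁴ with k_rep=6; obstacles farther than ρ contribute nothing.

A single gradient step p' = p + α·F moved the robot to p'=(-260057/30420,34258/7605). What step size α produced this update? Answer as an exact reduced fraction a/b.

α = 1/10

F_att = 1/2·(g−p) = 1/2·(9,-10) = (4.5000,-5.0000)
o1: d²=26 ≤ ρ²=50; F_rep = 6·(-5,-1)/26² = (-0.0444,-0.0089)
o2: d²=18 ≤ ρ²=50; F_rep = 6·(3,3)/18² = (0.0556,0.0556)
o3: d²=305 > ρ²=50 → inactive
F = F_att + ΣF_rep = (4.5112,-4.9533)
Δp = p'−p = (0.4511,-0.4953); α = Δx/Fx = (13723/30420) / (13723/3042) = 1/10
check: Δy/Fy = (-3767/7605) / (-7534/1521) = 1/10 ✓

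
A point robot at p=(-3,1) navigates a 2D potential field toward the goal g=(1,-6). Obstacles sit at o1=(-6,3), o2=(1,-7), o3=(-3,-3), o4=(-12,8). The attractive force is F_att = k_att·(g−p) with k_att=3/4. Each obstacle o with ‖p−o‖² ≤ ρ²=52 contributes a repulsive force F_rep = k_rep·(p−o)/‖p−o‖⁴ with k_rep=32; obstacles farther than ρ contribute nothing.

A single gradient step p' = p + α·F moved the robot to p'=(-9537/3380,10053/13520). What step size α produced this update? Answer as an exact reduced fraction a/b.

α = 1/20

F_att = 3/4·(g−p) = 3/4·(4,-7) = (3.0000,-5.2500)
o1: d²=13 ≤ ρ²=52; F_rep = 32·(3,-2)/13² = (0.5680,-0.3787)
o2: d²=80 > ρ²=52 → inactive
o3: d²=16 ≤ ρ²=52; F_rep = 32·(0,4)/16² = (0.0000,0.5000)
o4: d²=130 > ρ²=52 → inactive
F = F_att + ΣF_rep = (3.5680,-5.1287)
Δp = p'−p = (0.1784,-0.2564); α = Δx/Fx = (603/3380) / (603/169) = 1/20
check: Δy/Fy = (-3467/13520) / (-3467/676) = 1/20 ✓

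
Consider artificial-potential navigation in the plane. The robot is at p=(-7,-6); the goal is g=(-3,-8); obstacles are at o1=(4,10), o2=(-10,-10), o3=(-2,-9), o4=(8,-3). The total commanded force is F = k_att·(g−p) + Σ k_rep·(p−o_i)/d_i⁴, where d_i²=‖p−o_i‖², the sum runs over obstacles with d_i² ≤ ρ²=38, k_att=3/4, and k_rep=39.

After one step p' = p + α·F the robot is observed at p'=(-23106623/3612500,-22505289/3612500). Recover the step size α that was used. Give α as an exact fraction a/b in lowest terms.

F_att = 3/4·(g−p) = 3/4·(4,-2) = (3.0000,-1.5000)
o1: d²=377 > ρ²=38 → inactive
o2: d²=25 ≤ ρ²=38; F_rep = 39·(3,4)/25² = (0.1872,0.2496)
o3: d²=34 ≤ ρ²=38; F_rep = 39·(-5,3)/34² = (-0.1687,0.1012)
o4: d²=234 > ρ²=38 → inactive
F = F_att + ΣF_rep = (3.0185,-1.1492)
Δp = p'−p = (0.6037,-0.2298); α = Δx/Fx = (2180877/3612500) / (2180877/722500) = 1/5
check: Δy/Fy = (-830289/3612500) / (-830289/722500) = 1/5 ✓

α = 1/5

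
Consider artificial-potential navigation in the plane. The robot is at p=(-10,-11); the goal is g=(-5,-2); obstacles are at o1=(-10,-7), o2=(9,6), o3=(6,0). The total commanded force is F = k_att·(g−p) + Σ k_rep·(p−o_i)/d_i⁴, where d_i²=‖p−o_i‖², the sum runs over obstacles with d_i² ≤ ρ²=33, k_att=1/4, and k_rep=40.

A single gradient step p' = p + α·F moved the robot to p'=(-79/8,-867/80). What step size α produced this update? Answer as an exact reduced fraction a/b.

α = 1/10

F_att = 1/4·(g−p) = 1/4·(5,9) = (1.2500,2.2500)
o1: d²=16 ≤ ρ²=33; F_rep = 40·(0,-4)/16² = (0.0000,-0.6250)
o2: d²=650 > ρ²=33 → inactive
o3: d²=377 > ρ²=33 → inactive
F = F_att + ΣF_rep = (1.2500,1.6250)
Δp = p'−p = (0.1250,0.1625); α = Δx/Fx = (1/8) / (5/4) = 1/10
check: Δy/Fy = (13/80) / (13/8) = 1/10 ✓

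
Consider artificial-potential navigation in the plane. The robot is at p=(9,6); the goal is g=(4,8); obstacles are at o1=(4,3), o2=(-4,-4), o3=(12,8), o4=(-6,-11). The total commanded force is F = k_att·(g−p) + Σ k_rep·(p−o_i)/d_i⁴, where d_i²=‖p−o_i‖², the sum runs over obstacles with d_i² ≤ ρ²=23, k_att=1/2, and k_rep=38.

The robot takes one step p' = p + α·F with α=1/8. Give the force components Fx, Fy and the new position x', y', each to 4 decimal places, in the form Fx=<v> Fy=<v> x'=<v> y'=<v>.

F_att = 1/2·(g−p) = 1/2·(-5,2) = (-2.5000,1.0000)
o1: d²=34 > ρ²=23 → inactive
o2: d²=269 > ρ²=23 → inactive
o3: d²=13 ≤ ρ²=23; F_rep = 38·(-3,-2)/13² = (-0.6746,-0.4497)
o4: d²=514 > ρ²=23 → inactive
F = F_att + ΣF_rep = (-3.1746,0.5503)
p' = p + 1/8·F = (8.6032,6.0688)

Fx=-3.1746 Fy=0.5503 x'=8.6032 y'=6.0688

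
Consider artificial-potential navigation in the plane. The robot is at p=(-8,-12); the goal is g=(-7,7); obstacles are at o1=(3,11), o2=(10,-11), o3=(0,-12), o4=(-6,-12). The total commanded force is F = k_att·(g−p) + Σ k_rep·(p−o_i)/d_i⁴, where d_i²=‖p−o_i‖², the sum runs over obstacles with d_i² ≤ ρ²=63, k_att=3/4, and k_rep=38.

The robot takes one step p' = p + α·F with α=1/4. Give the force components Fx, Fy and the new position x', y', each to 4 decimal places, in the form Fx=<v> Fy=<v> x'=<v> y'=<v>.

Fx=-4.0000 Fy=14.2500 x'=-9.0000 y'=-8.4375

F_att = 3/4·(g−p) = 3/4·(1,19) = (0.7500,14.2500)
o1: d²=650 > ρ²=63 → inactive
o2: d²=325 > ρ²=63 → inactive
o3: d²=64 > ρ²=63 → inactive
o4: d²=4 ≤ ρ²=63; F_rep = 38·(-2,0)/4² = (-4.7500,0.0000)
F = F_att + ΣF_rep = (-4.0000,14.2500)
p' = p + 1/4·F = (-9.0000,-8.4375)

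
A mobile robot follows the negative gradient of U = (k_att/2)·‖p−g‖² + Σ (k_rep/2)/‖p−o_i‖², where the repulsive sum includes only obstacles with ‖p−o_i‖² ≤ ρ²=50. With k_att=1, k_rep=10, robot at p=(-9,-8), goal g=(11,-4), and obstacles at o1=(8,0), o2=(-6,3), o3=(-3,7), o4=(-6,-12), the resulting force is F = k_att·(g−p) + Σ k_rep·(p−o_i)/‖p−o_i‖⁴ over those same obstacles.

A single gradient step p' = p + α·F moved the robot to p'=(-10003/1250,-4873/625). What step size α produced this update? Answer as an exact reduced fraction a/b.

α = 1/20

F_att = 1·(g−p) = 1·(20,4) = (20.0000,4.0000)
o1: d²=353 > ρ²=50 → inactive
o2: d²=130 > ρ²=50 → inactive
o3: d²=261 > ρ²=50 → inactive
o4: d²=25 ≤ ρ²=50; F_rep = 10·(-3,4)/25² = (-0.0480,0.0640)
F = F_att + ΣF_rep = (19.9520,4.0640)
Δp = p'−p = (0.9976,0.2032); α = Δx/Fx = (1247/1250) / (2494/125) = 1/20
check: Δy/Fy = (127/625) / (508/125) = 1/20 ✓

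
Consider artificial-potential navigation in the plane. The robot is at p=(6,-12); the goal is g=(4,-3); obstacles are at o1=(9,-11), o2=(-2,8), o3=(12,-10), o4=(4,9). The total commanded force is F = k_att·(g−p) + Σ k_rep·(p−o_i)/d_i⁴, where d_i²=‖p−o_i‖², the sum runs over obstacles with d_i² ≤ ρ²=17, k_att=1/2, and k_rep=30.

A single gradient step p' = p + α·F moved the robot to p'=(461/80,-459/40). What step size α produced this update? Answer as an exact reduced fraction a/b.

F_att = 1/2·(g−p) = 1/2·(-2,9) = (-1.0000,4.5000)
o1: d²=10 ≤ ρ²=17; F_rep = 30·(-3,-1)/10² = (-0.9000,-0.3000)
o2: d²=464 > ρ²=17 → inactive
o3: d²=40 > ρ²=17 → inactive
o4: d²=445 > ρ²=17 → inactive
F = F_att + ΣF_rep = (-1.9000,4.2000)
Δp = p'−p = (-0.2375,0.5250); α = Δx/Fx = (-19/80) / (-19/10) = 1/8
check: Δy/Fy = (21/40) / (21/5) = 1/8 ✓

α = 1/8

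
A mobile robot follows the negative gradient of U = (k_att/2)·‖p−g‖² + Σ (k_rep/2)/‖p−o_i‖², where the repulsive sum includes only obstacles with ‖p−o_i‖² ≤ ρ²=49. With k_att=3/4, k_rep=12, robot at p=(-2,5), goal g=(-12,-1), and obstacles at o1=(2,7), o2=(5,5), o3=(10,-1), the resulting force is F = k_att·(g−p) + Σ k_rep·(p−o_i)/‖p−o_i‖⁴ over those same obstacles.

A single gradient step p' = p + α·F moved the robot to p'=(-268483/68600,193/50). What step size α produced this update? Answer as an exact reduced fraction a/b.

F_att = 3/4·(g−p) = 3/4·(-10,-6) = (-7.5000,-4.5000)
o1: d²=20 ≤ ρ²=49; F_rep = 12·(-4,-2)/20² = (-0.1200,-0.0600)
o2: d²=49 ≤ ρ²=49; F_rep = 12·(-7,0)/49² = (-0.0350,0.0000)
o3: d²=180 > ρ²=49 → inactive
F = F_att + ΣF_rep = (-7.6550,-4.5600)
Δp = p'−p = (-1.9137,-1.1400); α = Δx/Fx = (-131283/68600) / (-131283/17150) = 1/4
check: Δy/Fy = (-57/50) / (-114/25) = 1/4 ✓

α = 1/4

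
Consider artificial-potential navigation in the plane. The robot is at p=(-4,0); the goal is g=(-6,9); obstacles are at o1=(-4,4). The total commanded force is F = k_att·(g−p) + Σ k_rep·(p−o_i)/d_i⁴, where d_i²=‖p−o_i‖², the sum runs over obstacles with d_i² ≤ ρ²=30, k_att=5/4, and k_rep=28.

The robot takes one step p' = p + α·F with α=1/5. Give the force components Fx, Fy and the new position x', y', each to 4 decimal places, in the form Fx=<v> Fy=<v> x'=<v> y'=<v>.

F_att = 5/4·(g−p) = 5/4·(-2,9) = (-2.5000,11.2500)
o1: d²=16 ≤ ρ²=30; F_rep = 28·(0,-4)/16² = (0.0000,-0.4375)
F = F_att + ΣF_rep = (-2.5000,10.8125)
p' = p + 1/5·F = (-4.5000,2.1625)

Fx=-2.5000 Fy=10.8125 x'=-4.5000 y'=2.1625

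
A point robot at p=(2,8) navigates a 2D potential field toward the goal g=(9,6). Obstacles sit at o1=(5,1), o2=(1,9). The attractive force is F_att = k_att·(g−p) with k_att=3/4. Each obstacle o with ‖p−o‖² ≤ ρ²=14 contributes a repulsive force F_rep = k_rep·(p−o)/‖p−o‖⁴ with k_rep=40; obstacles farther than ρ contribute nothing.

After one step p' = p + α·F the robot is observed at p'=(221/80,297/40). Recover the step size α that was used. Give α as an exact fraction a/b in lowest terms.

α = 1/20

F_att = 3/4·(g−p) = 3/4·(7,-2) = (5.2500,-1.5000)
o1: d²=58 > ρ²=14 → inactive
o2: d²=2 ≤ ρ²=14; F_rep = 40·(1,-1)/2² = (10.0000,-10.0000)
F = F_att + ΣF_rep = (15.2500,-11.5000)
Δp = p'−p = (0.7625,-0.5750); α = Δx/Fx = (61/80) / (61/4) = 1/20
check: Δy/Fy = (-23/40) / (-23/2) = 1/20 ✓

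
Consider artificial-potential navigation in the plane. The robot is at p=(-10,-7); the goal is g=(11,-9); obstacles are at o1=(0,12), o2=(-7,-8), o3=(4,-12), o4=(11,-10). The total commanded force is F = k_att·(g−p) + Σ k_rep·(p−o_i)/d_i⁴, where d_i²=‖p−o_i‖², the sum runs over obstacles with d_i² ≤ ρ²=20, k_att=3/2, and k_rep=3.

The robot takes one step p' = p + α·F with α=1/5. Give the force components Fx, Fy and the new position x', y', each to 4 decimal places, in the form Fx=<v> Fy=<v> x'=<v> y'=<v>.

F_att = 3/2·(g−p) = 3/2·(21,-2) = (31.5000,-3.0000)
o1: d²=461 > ρ²=20 → inactive
o2: d²=10 ≤ ρ²=20; F_rep = 3·(-3,1)/10² = (-0.0900,0.0300)
o3: d²=221 > ρ²=20 → inactive
o4: d²=450 > ρ²=20 → inactive
F = F_att + ΣF_rep = (31.4100,-2.9700)
p' = p + 1/5·F = (-3.7180,-7.5940)

Fx=31.4100 Fy=-2.9700 x'=-3.7180 y'=-7.5940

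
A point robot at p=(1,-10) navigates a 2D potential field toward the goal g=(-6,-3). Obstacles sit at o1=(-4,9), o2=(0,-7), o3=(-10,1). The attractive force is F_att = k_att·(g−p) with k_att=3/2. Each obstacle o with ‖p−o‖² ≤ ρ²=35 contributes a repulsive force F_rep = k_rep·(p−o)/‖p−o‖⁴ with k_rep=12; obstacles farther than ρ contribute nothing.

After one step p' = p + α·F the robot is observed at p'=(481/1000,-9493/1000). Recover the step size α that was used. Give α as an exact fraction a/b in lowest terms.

F_att = 3/2·(g−p) = 3/2·(-7,7) = (-10.5000,10.5000)
o1: d²=386 > ρ²=35 → inactive
o2: d²=10 ≤ ρ²=35; F_rep = 12·(1,-3)/10² = (0.1200,-0.3600)
o3: d²=242 > ρ²=35 → inactive
F = F_att + ΣF_rep = (-10.3800,10.1400)
Δp = p'−p = (-0.5190,0.5070); α = Δx/Fx = (-519/1000) / (-519/50) = 1/20
check: Δy/Fy = (507/1000) / (507/50) = 1/20 ✓

α = 1/20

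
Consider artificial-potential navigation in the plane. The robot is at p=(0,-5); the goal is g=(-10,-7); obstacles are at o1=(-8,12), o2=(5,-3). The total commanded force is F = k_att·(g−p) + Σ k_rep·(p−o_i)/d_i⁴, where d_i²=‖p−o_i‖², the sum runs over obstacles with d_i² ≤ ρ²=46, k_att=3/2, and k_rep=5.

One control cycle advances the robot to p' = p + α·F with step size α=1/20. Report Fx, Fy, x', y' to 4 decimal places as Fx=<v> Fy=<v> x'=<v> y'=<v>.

F_att = 3/2·(g−p) = 3/2·(-10,-2) = (-15.0000,-3.0000)
o1: d²=353 > ρ²=46 → inactive
o2: d²=29 ≤ ρ²=46; F_rep = 5·(-5,-2)/29² = (-0.0297,-0.0119)
F = F_att + ΣF_rep = (-15.0297,-3.0119)
p' = p + 1/20·F = (-0.7515,-5.1506)

Fx=-15.0297 Fy=-3.0119 x'=-0.7515 y'=-5.1506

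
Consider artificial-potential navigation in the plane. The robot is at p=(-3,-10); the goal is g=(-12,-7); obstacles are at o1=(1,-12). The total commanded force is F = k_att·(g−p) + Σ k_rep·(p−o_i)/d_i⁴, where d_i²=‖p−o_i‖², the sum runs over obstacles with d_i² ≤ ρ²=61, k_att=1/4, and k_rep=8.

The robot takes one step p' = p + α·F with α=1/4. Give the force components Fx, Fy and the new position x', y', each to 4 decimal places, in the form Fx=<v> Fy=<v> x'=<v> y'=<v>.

F_att = 1/4·(g−p) = 1/4·(-9,3) = (-2.2500,0.7500)
o1: d²=20 ≤ ρ²=61; F_rep = 8·(-4,2)/20² = (-0.0800,0.0400)
F = F_att + ΣF_rep = (-2.3300,0.7900)
p' = p + 1/4·F = (-3.5825,-9.8025)

Fx=-2.3300 Fy=0.7900 x'=-3.5825 y'=-9.8025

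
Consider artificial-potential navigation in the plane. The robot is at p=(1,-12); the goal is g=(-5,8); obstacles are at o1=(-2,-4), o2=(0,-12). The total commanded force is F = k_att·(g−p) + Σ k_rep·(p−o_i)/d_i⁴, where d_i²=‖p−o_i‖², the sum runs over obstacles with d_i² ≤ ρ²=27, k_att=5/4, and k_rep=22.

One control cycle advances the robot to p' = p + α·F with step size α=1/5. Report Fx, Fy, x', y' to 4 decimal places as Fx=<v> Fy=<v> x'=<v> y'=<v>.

F_att = 5/4·(g−p) = 5/4·(-6,20) = (-7.5000,25.0000)
o1: d²=73 > ρ²=27 → inactive
o2: d²=1 ≤ ρ²=27; F_rep = 22·(1,0)/1² = (22.0000,0.0000)
F = F_att + ΣF_rep = (14.5000,25.0000)
p' = p + 1/5·F = (3.9000,-7.0000)

Fx=14.5000 Fy=25.0000 x'=3.9000 y'=-7.0000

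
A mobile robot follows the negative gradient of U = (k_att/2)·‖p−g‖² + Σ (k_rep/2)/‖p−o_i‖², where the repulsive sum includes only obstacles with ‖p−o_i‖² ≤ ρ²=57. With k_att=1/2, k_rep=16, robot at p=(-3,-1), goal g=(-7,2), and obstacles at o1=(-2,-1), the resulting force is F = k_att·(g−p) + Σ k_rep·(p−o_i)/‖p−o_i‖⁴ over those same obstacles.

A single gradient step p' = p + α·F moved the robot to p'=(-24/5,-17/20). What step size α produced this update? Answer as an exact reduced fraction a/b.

α = 1/10

F_att = 1/2·(g−p) = 1/2·(-4,3) = (-2.0000,1.5000)
o1: d²=1 ≤ ρ²=57; F_rep = 16·(-1,0)/1² = (-16.0000,0.0000)
F = F_att + ΣF_rep = (-18.0000,1.5000)
Δp = p'−p = (-1.8000,0.1500); α = Δx/Fx = (-9/5) / (-18) = 1/10
check: Δy/Fy = (3/20) / (3/2) = 1/10 ✓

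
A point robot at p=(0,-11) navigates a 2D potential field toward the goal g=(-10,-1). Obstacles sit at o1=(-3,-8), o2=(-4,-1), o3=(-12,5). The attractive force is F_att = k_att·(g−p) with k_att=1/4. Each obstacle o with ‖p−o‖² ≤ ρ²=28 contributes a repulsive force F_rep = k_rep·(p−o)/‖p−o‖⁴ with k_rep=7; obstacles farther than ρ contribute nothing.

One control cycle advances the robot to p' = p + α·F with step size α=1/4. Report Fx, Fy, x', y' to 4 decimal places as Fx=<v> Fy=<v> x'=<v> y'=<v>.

Fx=-2.4352 Fy=2.4352 x'=-0.6088 y'=-10.3912

F_att = 1/4·(g−p) = 1/4·(-10,10) = (-2.5000,2.5000)
o1: d²=18 ≤ ρ²=28; F_rep = 7·(3,-3)/18² = (0.0648,-0.0648)
o2: d²=116 > ρ²=28 → inactive
o3: d²=400 > ρ²=28 → inactive
F = F_att + ΣF_rep = (-2.4352,2.4352)
p' = p + 1/4·F = (-0.6088,-10.3912)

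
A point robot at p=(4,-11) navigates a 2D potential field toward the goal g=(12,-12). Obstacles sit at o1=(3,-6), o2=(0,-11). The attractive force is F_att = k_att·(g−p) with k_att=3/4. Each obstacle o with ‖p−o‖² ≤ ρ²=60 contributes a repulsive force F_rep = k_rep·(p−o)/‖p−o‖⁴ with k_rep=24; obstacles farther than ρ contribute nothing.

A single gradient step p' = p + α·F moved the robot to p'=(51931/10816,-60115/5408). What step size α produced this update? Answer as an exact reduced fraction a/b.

F_att = 3/4·(g−p) = 3/4·(8,-1) = (6.0000,-0.7500)
o1: d²=26 ≤ ρ²=60; F_rep = 24·(1,-5)/26² = (0.0355,-0.1775)
o2: d²=16 ≤ ρ²=60; F_rep = 24·(4,0)/16² = (0.3750,0.0000)
F = F_att + ΣF_rep = (6.4105,-0.9275)
Δp = p'−p = (0.8013,-0.1159); α = Δx/Fx = (8667/10816) / (8667/1352) = 1/8
check: Δy/Fy = (-627/5408) / (-627/676) = 1/8 ✓

α = 1/8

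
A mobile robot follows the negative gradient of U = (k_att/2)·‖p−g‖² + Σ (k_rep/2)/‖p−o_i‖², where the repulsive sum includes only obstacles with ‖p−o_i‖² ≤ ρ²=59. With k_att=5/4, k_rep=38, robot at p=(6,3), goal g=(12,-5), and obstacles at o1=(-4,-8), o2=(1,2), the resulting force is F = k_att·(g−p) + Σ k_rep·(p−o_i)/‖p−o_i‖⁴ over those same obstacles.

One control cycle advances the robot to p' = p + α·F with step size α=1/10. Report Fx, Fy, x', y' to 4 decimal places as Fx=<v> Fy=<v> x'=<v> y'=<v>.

F_att = 5/4·(g−p) = 5/4·(6,-8) = (7.5000,-10.0000)
o1: d²=221 > ρ²=59 → inactive
o2: d²=26 ≤ ρ²=59; F_rep = 38·(5,1)/26² = (0.2811,0.0562)
F = F_att + ΣF_rep = (7.7811,-9.9438)
p' = p + 1/10·F = (6.7781,2.0056)

Fx=7.7811 Fy=-9.9438 x'=6.7781 y'=2.0056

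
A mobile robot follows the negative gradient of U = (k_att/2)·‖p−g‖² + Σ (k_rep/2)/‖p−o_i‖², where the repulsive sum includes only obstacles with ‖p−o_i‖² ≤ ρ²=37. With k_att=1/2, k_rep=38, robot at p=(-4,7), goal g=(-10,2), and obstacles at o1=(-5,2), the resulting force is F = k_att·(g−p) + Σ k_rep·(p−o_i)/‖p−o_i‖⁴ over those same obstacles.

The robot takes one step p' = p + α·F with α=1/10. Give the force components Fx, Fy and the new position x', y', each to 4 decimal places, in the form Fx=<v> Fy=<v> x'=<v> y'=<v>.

F_att = 1/2·(g−p) = 1/2·(-6,-5) = (-3.0000,-2.5000)
o1: d²=26 ≤ ρ²=37; F_rep = 38·(1,5)/26² = (0.0562,0.2811)
F = F_att + ΣF_rep = (-2.9438,-2.2189)
p' = p + 1/10·F = (-4.2944,6.7781)

Fx=-2.9438 Fy=-2.2189 x'=-4.2944 y'=6.7781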